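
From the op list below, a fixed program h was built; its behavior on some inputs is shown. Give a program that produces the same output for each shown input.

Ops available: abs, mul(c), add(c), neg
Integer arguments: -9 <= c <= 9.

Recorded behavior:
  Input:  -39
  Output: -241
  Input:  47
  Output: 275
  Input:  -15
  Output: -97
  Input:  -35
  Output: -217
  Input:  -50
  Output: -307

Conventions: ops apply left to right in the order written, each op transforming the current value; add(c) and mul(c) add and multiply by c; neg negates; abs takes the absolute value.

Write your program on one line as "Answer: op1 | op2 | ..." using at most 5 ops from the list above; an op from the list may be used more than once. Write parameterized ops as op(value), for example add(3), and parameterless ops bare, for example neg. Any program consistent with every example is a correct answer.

mul(-2) | neg | mul(3) | add(-6) | add(-1)

Check, running the answer program on each example:
  -39 -> 78 -> -78 -> -234 -> -240 -> -241
  47 -> -94 -> 94 -> 282 -> 276 -> 275
  -15 -> 30 -> -30 -> -90 -> -96 -> -97
  -35 -> 70 -> -70 -> -210 -> -216 -> -217
  -50 -> 100 -> -100 -> -300 -> -306 -> -307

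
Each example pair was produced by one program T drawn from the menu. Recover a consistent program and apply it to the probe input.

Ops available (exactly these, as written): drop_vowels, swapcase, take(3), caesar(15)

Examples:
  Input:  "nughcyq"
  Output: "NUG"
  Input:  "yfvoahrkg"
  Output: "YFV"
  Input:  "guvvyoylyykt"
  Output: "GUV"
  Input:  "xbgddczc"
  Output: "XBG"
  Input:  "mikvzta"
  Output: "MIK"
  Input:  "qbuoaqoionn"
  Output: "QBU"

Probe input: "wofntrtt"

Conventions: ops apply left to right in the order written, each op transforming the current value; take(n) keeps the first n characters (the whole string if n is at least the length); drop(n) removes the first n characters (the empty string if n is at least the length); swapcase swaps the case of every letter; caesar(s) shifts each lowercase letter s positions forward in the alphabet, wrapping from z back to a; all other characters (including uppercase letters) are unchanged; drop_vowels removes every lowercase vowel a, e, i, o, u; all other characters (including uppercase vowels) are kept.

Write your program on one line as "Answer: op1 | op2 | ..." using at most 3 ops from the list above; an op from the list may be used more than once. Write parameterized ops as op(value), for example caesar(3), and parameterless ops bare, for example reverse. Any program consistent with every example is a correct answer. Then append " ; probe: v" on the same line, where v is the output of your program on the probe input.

take(3) | swapcase ; probe: "WOF"

Check, running the answer program on each example:
  "nughcyq" -> "nug" -> "NUG"
  "yfvoahrkg" -> "yfv" -> "YFV"
  "guvvyoylyykt" -> "guv" -> "GUV"
  "xbgddczc" -> "xbg" -> "XBG"
  "mikvzta" -> "mik" -> "MIK"
  "qbuoaqoionn" -> "qbu" -> "QBU"
  probe: "wofntrtt" -> "wof" -> "WOF"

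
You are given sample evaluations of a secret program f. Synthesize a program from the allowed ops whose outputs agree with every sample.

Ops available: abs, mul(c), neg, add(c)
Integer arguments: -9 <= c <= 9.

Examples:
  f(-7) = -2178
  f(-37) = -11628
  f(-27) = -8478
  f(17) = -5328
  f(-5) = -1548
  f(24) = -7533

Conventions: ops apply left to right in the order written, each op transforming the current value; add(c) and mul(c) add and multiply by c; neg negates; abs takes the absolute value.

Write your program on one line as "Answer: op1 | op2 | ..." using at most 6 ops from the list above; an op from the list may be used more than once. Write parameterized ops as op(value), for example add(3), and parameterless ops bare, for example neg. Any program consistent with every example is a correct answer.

neg | abs | mul(-5) | mul(7) | add(3) | mul(9)

Check, running the answer program on each example:
  -7 -> 7 -> 7 -> -35 -> -245 -> -242 -> -2178
  -37 -> 37 -> 37 -> -185 -> -1295 -> -1292 -> -11628
  -27 -> 27 -> 27 -> -135 -> -945 -> -942 -> -8478
  17 -> -17 -> 17 -> -85 -> -595 -> -592 -> -5328
  -5 -> 5 -> 5 -> -25 -> -175 -> -172 -> -1548
  24 -> -24 -> 24 -> -120 -> -840 -> -837 -> -7533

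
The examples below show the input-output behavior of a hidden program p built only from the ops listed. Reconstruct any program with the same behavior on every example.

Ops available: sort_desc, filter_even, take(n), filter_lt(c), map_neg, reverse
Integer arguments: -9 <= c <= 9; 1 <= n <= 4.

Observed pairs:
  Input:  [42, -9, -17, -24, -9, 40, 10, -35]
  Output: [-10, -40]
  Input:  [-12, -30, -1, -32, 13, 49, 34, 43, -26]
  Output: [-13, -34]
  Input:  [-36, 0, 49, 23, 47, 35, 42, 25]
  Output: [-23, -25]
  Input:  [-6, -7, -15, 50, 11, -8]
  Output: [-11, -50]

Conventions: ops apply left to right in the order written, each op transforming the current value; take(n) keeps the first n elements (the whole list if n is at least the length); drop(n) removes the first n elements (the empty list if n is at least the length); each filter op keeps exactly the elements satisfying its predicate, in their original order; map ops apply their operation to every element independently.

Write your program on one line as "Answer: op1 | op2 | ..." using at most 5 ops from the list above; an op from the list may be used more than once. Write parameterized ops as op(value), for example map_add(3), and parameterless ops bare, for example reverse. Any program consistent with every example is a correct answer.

map_neg | filter_lt(-9) | sort_desc | take(2)

Check, running the answer program on each example:
  [42, -9, -17, -24, -9, 40, 10, -35] -> [-42, 9, 17, 24, 9, -40, -10, 35] -> [-42, -40, -10] -> [-10, -40, -42] -> [-10, -40]
  [-12, -30, -1, -32, 13, 49, 34, 43, -26] -> [12, 30, 1, 32, -13, -49, -34, -43, 26] -> [-13, -49, -34, -43] -> [-13, -34, -43, -49] -> [-13, -34]
  [-36, 0, 49, 23, 47, 35, 42, 25] -> [36, 0, -49, -23, -47, -35, -42, -25] -> [-49, -23, -47, -35, -42, -25] -> [-23, -25, -35, -42, -47, -49] -> [-23, -25]
  [-6, -7, -15, 50, 11, -8] -> [6, 7, 15, -50, -11, 8] -> [-50, -11] -> [-11, -50] -> [-11, -50]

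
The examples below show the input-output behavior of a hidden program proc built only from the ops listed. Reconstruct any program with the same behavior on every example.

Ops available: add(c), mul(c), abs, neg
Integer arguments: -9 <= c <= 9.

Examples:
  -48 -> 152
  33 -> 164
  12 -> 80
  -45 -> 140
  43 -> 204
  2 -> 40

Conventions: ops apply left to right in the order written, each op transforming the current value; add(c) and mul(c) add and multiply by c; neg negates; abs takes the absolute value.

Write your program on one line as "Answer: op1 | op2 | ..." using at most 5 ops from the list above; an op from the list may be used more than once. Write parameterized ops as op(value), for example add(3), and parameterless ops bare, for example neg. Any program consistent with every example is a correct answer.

add(9) | mul(-4) | abs | add(-4)

Check, running the answer program on each example:
  -48 -> -39 -> 156 -> 156 -> 152
  33 -> 42 -> -168 -> 168 -> 164
  12 -> 21 -> -84 -> 84 -> 80
  -45 -> -36 -> 144 -> 144 -> 140
  43 -> 52 -> -208 -> 208 -> 204
  2 -> 11 -> -44 -> 44 -> 40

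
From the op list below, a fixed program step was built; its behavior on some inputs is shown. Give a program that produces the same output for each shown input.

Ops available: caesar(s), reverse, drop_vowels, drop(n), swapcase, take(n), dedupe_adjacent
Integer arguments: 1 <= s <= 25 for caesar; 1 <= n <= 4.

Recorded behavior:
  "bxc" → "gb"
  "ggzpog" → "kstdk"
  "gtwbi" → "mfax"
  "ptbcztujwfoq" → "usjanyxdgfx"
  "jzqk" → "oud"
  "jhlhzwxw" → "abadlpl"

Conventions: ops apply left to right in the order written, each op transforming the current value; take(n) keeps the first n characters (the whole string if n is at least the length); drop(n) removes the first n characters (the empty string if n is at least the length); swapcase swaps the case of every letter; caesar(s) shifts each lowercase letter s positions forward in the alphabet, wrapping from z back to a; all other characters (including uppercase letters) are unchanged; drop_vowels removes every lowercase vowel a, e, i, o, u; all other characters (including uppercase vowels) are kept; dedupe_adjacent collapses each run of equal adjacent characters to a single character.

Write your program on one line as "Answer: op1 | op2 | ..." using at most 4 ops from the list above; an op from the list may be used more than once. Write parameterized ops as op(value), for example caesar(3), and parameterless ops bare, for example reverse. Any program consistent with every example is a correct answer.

drop(1) | reverse | caesar(4)

Check, running the answer program on each example:
  "bxc" -> "xc" -> "cx" -> "gb"
  "ggzpog" -> "gzpog" -> "gopzg" -> "kstdk"
  "gtwbi" -> "twbi" -> "ibwt" -> "mfax"
  "ptbcztujwfoq" -> "tbcztujwfoq" -> "qofwjutzcbt" -> "usjanyxdgfx"
  "jzqk" -> "zqk" -> "kqz" -> "oud"
  "jhlhzwxw" -> "hlhzwxw" -> "wxwzhlh" -> "abadlpl"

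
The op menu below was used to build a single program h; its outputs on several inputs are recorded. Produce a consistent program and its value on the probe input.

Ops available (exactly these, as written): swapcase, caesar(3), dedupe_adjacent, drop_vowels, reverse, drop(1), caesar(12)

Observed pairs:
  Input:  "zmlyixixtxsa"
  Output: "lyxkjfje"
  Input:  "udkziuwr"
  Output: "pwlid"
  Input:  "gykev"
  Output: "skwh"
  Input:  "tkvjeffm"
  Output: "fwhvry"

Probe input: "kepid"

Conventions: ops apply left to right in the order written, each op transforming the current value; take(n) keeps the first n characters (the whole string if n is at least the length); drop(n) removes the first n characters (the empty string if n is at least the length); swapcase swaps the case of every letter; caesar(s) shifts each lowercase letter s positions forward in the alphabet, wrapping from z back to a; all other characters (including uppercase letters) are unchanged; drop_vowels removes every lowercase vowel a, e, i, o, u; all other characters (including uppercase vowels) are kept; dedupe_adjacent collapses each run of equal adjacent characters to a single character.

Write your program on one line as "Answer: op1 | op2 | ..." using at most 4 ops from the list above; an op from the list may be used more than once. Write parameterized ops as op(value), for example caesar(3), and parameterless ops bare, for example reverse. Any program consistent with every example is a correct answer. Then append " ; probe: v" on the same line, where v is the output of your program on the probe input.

drop_vowels | dedupe_adjacent | caesar(12) ; probe: "wbp"

Check, running the answer program on each example:
  "zmlyixixtxsa" -> "zmlyxxtxs" -> "zmlyxtxs" -> "lyxkjfje"
  "udkziuwr" -> "dkzwr" -> "dkzwr" -> "pwlid"
  "gykev" -> "gykv" -> "gykv" -> "skwh"
  "tkvjeffm" -> "tkvjffm" -> "tkvjfm" -> "fwhvry"
  probe: "kepid" -> "kpd" -> "kpd" -> "wbp"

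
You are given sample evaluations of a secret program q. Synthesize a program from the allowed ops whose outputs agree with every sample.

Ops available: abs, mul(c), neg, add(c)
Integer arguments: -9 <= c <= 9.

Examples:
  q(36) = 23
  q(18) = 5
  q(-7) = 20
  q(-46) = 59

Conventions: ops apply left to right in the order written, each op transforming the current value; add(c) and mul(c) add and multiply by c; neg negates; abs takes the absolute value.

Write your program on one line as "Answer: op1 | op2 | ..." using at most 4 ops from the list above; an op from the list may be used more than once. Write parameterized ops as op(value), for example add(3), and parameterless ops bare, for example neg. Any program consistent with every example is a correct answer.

add(-7) | add(-6) | abs

Check, running the answer program on each example:
  36 -> 29 -> 23 -> 23
  18 -> 11 -> 5 -> 5
  -7 -> -14 -> -20 -> 20
  -46 -> -53 -> -59 -> 59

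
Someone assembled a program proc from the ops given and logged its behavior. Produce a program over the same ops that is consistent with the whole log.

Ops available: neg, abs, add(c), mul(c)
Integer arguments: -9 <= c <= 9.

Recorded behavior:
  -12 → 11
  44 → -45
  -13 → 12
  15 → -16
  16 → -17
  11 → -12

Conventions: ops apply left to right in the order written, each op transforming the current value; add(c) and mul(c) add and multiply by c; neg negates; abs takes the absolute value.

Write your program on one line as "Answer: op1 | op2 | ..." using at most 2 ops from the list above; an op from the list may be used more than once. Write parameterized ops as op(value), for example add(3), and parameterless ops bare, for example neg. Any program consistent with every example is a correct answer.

add(1) | neg

Check, running the answer program on each example:
  -12 -> -11 -> 11
  44 -> 45 -> -45
  -13 -> -12 -> 12
  15 -> 16 -> -16
  16 -> 17 -> -17
  11 -> 12 -> -12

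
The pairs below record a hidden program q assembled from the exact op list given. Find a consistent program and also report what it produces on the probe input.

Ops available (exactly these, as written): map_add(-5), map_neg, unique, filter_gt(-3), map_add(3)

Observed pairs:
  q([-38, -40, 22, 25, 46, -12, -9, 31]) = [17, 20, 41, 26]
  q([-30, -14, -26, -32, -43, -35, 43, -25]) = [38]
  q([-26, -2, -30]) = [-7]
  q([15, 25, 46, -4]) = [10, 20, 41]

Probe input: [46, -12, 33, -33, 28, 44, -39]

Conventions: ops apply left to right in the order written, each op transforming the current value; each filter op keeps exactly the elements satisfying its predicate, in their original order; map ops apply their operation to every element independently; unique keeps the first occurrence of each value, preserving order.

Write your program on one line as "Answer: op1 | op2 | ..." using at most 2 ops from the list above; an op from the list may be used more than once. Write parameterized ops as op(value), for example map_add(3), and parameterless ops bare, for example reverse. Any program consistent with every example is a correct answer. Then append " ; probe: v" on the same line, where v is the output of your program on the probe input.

filter_gt(-3) | map_add(-5) ; probe: [41, 28, 23, 39]

Check, running the answer program on each example:
  [-38, -40, 22, 25, 46, -12, -9, 31] -> [22, 25, 46, 31] -> [17, 20, 41, 26]
  [-30, -14, -26, -32, -43, -35, 43, -25] -> [43] -> [38]
  [-26, -2, -30] -> [-2] -> [-7]
  [15, 25, 46, -4] -> [15, 25, 46] -> [10, 20, 41]
  probe: [46, -12, 33, -33, 28, 44, -39] -> [46, 33, 28, 44] -> [41, 28, 23, 39]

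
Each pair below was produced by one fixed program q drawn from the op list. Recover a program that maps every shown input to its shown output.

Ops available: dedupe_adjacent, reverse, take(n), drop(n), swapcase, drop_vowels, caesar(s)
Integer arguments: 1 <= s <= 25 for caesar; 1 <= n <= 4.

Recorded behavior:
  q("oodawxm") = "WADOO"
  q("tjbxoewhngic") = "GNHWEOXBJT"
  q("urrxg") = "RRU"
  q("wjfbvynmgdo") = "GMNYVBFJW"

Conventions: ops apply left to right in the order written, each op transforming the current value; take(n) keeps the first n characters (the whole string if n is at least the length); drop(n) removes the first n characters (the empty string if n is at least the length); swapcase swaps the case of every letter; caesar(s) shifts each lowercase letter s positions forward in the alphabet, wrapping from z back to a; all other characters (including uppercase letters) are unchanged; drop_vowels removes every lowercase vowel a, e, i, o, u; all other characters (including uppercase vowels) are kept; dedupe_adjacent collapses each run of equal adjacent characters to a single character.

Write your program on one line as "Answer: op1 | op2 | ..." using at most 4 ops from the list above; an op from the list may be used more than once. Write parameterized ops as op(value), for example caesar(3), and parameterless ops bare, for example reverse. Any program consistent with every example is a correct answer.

reverse | drop(2) | swapcase

Check, running the answer program on each example:
  "oodawxm" -> "mxwadoo" -> "wadoo" -> "WADOO"
  "tjbxoewhngic" -> "cignhweoxbjt" -> "gnhweoxbjt" -> "GNHWEOXBJT"
  "urrxg" -> "gxrru" -> "rru" -> "RRU"
  "wjfbvynmgdo" -> "odgmnyvbfjw" -> "gmnyvbfjw" -> "GMNYVBFJW"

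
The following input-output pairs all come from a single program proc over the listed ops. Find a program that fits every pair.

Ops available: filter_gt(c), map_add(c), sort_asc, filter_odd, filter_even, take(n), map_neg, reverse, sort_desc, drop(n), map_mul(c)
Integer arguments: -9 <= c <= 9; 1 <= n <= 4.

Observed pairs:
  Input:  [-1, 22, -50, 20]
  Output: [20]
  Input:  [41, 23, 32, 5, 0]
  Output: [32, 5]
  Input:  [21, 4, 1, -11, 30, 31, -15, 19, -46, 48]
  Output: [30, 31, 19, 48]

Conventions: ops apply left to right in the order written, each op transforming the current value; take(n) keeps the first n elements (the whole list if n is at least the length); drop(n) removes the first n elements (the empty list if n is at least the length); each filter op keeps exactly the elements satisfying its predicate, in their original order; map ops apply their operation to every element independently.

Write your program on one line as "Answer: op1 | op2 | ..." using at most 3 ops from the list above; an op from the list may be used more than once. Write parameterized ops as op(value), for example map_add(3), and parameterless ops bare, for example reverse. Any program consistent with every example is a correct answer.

drop(2) | filter_gt(4)

Check, running the answer program on each example:
  [-1, 22, -50, 20] -> [-50, 20] -> [20]
  [41, 23, 32, 5, 0] -> [32, 5, 0] -> [32, 5]
  [21, 4, 1, -11, 30, 31, -15, 19, -46, 48] -> [1, -11, 30, 31, -15, 19, -46, 48] -> [30, 31, 19, 48]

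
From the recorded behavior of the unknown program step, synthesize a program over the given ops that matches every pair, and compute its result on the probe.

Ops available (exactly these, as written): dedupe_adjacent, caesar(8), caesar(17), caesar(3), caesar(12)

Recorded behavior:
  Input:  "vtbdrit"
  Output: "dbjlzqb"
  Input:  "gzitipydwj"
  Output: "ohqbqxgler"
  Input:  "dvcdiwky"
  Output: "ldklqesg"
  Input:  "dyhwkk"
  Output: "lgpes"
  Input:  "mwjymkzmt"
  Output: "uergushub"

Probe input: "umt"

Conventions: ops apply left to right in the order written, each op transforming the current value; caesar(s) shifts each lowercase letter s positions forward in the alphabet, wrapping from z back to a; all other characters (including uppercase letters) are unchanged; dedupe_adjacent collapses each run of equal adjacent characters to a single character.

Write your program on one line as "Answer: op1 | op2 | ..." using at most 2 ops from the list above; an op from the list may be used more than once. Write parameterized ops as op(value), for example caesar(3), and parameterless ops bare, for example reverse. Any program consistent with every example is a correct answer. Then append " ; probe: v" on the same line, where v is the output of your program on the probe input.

caesar(8) | dedupe_adjacent ; probe: "cub"

Check, running the answer program on each example:
  "vtbdrit" -> "dbjlzqb" -> "dbjlzqb"
  "gzitipydwj" -> "ohqbqxgler" -> "ohqbqxgler"
  "dvcdiwky" -> "ldklqesg" -> "ldklqesg"
  "dyhwkk" -> "lgpess" -> "lgpes"
  "mwjymkzmt" -> "uergushub" -> "uergushub"
  probe: "umt" -> "cub" -> "cub"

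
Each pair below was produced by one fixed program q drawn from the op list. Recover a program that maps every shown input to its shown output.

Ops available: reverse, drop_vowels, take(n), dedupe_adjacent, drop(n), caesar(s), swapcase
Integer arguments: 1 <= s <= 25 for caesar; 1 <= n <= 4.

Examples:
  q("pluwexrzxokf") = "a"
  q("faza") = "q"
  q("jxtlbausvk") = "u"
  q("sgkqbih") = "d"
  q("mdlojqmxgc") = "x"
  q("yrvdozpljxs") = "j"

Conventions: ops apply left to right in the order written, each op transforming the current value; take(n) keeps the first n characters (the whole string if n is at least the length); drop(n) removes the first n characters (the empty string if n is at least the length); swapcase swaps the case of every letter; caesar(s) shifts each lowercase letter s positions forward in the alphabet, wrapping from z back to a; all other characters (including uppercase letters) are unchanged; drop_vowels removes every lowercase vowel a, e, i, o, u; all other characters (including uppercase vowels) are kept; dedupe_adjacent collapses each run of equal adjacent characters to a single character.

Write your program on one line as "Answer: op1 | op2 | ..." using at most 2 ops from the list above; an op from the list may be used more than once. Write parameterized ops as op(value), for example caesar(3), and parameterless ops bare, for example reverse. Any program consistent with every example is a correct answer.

caesar(11) | take(1)

Check, running the answer program on each example:
  "pluwexrzxokf" -> "awfhpickizvq" -> "a"
  "faza" -> "qlkl" -> "q"
  "jxtlbausvk" -> "uiewmlfdgv" -> "u"
  "sgkqbih" -> "drvbmts" -> "d"
  "mdlojqmxgc" -> "xowzubxirn" -> "x"
  "yrvdozpljxs" -> "jcgozkawuid" -> "j"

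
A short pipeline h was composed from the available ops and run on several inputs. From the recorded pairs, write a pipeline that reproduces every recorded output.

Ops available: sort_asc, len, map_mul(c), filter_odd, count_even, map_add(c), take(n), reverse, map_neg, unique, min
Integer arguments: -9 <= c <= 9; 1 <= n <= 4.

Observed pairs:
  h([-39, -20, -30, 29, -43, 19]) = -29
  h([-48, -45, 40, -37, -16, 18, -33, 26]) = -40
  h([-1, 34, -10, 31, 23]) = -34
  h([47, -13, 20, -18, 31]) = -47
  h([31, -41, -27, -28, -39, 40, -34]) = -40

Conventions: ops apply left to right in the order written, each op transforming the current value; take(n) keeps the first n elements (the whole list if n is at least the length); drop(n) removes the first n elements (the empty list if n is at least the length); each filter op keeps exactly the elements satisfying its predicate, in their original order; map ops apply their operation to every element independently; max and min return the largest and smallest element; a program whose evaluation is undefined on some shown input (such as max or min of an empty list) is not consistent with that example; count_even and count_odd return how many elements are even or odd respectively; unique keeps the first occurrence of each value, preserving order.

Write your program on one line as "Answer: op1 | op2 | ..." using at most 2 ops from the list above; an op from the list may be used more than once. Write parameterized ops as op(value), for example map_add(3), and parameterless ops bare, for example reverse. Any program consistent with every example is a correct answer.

map_neg | min

Check, running the answer program on each example:
  [-39, -20, -30, 29, -43, 19] -> [39, 20, 30, -29, 43, -19] -> -29
  [-48, -45, 40, -37, -16, 18, -33, 26] -> [48, 45, -40, 37, 16, -18, 33, -26] -> -40
  [-1, 34, -10, 31, 23] -> [1, -34, 10, -31, -23] -> -34
  [47, -13, 20, -18, 31] -> [-47, 13, -20, 18, -31] -> -47
  [31, -41, -27, -28, -39, 40, -34] -> [-31, 41, 27, 28, 39, -40, 34] -> -40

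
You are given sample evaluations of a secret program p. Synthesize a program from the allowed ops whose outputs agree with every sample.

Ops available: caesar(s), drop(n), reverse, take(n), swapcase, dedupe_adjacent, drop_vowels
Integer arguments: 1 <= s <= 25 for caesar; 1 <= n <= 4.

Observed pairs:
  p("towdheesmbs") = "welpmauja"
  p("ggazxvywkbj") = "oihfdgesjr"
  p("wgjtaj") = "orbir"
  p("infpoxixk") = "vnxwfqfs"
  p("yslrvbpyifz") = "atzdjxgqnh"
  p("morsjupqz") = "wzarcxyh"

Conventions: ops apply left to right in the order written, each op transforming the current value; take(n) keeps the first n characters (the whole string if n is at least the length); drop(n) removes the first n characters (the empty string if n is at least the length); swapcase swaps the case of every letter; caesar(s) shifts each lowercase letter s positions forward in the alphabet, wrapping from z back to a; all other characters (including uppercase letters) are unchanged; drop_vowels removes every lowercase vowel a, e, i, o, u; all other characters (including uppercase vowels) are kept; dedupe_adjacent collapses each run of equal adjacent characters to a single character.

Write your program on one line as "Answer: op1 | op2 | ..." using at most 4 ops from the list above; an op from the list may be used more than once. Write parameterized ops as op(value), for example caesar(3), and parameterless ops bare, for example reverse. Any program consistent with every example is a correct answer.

caesar(8) | drop(1) | dedupe_adjacent

Check, running the answer program on each example:
  "towdheesmbs" -> "bwelpmmauja" -> "welpmmauja" -> "welpmauja"
  "ggazxvywkbj" -> "ooihfdgesjr" -> "oihfdgesjr" -> "oihfdgesjr"
  "wgjtaj" -> "eorbir" -> "orbir" -> "orbir"
  "infpoxixk" -> "qvnxwfqfs" -> "vnxwfqfs" -> "vnxwfqfs"
  "yslrvbpyifz" -> "gatzdjxgqnh" -> "atzdjxgqnh" -> "atzdjxgqnh"
  "morsjupqz" -> "uwzarcxyh" -> "wzarcxyh" -> "wzarcxyh"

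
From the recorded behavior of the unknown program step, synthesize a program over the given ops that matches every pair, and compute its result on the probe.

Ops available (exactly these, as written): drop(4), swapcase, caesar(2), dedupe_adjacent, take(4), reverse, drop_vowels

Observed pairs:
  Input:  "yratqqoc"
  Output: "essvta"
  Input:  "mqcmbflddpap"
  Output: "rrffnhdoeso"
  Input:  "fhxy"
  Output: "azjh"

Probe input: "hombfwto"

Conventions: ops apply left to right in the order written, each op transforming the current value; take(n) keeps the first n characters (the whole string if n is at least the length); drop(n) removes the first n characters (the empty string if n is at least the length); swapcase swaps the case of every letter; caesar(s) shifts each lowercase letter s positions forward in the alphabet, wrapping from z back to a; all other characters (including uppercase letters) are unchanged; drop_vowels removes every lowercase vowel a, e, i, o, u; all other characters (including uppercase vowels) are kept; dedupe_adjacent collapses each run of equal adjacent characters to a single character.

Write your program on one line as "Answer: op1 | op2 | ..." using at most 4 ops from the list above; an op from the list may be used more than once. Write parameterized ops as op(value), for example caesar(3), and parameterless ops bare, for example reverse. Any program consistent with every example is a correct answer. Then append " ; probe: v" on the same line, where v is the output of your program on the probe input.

drop_vowels | reverse | caesar(2) ; probe: "vyhdoj"

Check, running the answer program on each example:
  "yratqqoc" -> "yrtqqc" -> "cqqtry" -> "essvta"
  "mqcmbflddpap" -> "mqcmbflddpp" -> "ppddlfbmcqm" -> "rrffnhdoeso"
  "fhxy" -> "fhxy" -> "yxhf" -> "azjh"
  probe: "hombfwto" -> "hmbfwt" -> "twfbmh" -> "vyhdoj"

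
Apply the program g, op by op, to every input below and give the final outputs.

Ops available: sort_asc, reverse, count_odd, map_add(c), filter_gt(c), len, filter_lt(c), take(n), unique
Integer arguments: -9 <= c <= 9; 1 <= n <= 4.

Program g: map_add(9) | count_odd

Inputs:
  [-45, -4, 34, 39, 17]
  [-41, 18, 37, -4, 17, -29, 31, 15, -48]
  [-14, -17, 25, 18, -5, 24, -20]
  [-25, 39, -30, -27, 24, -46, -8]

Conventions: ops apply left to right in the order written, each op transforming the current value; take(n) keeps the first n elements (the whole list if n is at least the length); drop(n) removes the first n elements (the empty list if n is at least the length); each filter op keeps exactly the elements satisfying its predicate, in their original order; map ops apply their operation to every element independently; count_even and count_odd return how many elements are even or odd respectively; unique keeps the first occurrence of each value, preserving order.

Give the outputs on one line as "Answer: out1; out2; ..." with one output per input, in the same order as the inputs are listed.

2; 3; 4; 4

Execution, op by op:
  [-45, -4, 34, 39, 17] -> [-36, 5, 43, 48, 26] -> 2
  [-41, 18, 37, -4, 17, -29, 31, 15, -48] -> [-32, 27, 46, 5, 26, -20, 40, 24, -39] -> 3
  [-14, -17, 25, 18, -5, 24, -20] -> [-5, -8, 34, 27, 4, 33, -11] -> 4
  [-25, 39, -30, -27, 24, -46, -8] -> [-16, 48, -21, -18, 33, -37, 1] -> 4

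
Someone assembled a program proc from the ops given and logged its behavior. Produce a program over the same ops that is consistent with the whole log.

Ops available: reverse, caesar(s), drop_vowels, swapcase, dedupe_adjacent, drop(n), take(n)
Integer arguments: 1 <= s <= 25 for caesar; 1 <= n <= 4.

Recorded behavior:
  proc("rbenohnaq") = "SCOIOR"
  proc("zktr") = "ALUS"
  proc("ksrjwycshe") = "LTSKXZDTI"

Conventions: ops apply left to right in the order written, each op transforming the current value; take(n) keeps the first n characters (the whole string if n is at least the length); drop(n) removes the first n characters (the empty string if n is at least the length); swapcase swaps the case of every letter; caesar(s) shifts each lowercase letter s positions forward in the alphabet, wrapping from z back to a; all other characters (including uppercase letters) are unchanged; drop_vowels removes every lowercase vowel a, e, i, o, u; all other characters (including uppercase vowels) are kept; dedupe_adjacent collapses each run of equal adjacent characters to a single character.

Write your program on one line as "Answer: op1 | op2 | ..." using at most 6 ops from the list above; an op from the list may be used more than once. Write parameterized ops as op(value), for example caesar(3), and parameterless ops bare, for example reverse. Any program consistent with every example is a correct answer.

reverse | drop_vowels | caesar(1) | swapcase | reverse

Check, running the answer program on each example:
  "rbenohnaq" -> "qanhonebr" -> "qnhnbr" -> "roiocs" -> "ROIOCS" -> "SCOIOR"
  "zktr" -> "rtkz" -> "rtkz" -> "sula" -> "SULA" -> "ALUS"
  "ksrjwycshe" -> "ehscywjrsk" -> "hscywjrsk" -> "itdzxkstl" -> "ITDZXKSTL" -> "LTSKXZDTI"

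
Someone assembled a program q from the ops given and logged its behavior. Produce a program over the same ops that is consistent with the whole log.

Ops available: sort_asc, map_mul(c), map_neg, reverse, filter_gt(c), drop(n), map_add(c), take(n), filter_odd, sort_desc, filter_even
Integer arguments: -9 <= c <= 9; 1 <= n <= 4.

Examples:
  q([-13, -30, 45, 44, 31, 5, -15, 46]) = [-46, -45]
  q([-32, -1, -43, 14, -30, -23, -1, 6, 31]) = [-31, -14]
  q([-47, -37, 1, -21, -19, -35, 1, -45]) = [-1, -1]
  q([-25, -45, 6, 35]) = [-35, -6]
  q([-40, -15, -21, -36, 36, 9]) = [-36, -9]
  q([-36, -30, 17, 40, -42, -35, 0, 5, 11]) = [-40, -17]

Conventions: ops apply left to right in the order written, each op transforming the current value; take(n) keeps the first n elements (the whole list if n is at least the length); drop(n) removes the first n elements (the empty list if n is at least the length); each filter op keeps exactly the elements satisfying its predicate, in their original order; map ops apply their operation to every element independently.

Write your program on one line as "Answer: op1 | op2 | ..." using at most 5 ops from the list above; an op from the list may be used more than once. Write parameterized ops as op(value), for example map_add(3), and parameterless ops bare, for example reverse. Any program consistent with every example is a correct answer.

sort_desc | reverse | map_neg | sort_asc | take(2)

Check, running the answer program on each example:
  [-13, -30, 45, 44, 31, 5, -15, 46] -> [46, 45, 44, 31, 5, -13, -15, -30] -> [-30, -15, -13, 5, 31, 44, 45, 46] -> [30, 15, 13, -5, -31, -44, -45, -46] -> [-46, -45, -44, -31, -5, 13, 15, 30] -> [-46, -45]
  [-32, -1, -43, 14, -30, -23, -1, 6, 31] -> [31, 14, 6, -1, -1, -23, -30, -32, -43] -> [-43, -32, -30, -23, -1, -1, 6, 14, 31] -> [43, 32, 30, 23, 1, 1, -6, -14, -31] -> [-31, -14, -6, 1, 1, 23, 30, 32, 43] -> [-31, -14]
  [-47, -37, 1, -21, -19, -35, 1, -45] -> [1, 1, -19, -21, -35, -37, -45, -47] -> [-47, -45, -37, -35, -21, -19, 1, 1] -> [47, 45, 37, 35, 21, 19, -1, -1] -> [-1, -1, 19, 21, 35, 37, 45, 47] -> [-1, -1]
  [-25, -45, 6, 35] -> [35, 6, -25, -45] -> [-45, -25, 6, 35] -> [45, 25, -6, -35] -> [-35, -6, 25, 45] -> [-35, -6]
  [-40, -15, -21, -36, 36, 9] -> [36, 9, -15, -21, -36, -40] -> [-40, -36, -21, -15, 9, 36] -> [40, 36, 21, 15, -9, -36] -> [-36, -9, 15, 21, 36, 40] -> [-36, -9]
  [-36, -30, 17, 40, -42, -35, 0, 5, 11] -> [40, 17, 11, 5, 0, -30, -35, -36, -42] -> [-42, -36, -35, -30, 0, 5, 11, 17, 40] -> [42, 36, 35, 30, 0, -5, -11, -17, -40] -> [-40, -17, -11, -5, 0, 30, 35, 36, 42] -> [-40, -17]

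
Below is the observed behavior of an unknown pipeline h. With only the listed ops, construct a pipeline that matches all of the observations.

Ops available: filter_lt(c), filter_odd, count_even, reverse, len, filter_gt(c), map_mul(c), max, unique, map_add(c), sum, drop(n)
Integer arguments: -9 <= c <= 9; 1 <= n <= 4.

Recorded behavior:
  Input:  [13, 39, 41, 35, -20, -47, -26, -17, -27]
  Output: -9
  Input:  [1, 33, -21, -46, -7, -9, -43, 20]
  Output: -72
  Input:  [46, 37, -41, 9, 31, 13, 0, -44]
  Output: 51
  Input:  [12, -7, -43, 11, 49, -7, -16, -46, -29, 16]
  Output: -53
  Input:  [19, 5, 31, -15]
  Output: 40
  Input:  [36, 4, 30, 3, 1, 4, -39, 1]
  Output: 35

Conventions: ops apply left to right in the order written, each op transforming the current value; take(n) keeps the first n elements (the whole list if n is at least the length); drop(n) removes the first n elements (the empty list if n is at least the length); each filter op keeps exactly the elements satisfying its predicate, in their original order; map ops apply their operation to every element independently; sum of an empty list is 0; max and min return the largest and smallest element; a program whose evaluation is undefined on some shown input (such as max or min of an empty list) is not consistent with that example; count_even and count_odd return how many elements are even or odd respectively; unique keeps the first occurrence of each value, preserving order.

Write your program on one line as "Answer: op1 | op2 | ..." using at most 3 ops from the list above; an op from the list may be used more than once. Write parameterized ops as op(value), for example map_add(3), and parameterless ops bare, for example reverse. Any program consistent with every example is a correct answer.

unique | sum

Check, running the answer program on each example:
  [13, 39, 41, 35, -20, -47, -26, -17, -27] -> [13, 39, 41, 35, -20, -47, -26, -17, -27] -> -9
  [1, 33, -21, -46, -7, -9, -43, 20] -> [1, 33, -21, -46, -7, -9, -43, 20] -> -72
  [46, 37, -41, 9, 31, 13, 0, -44] -> [46, 37, -41, 9, 31, 13, 0, -44] -> 51
  [12, -7, -43, 11, 49, -7, -16, -46, -29, 16] -> [12, -7, -43, 11, 49, -16, -46, -29, 16] -> -53
  [19, 5, 31, -15] -> [19, 5, 31, -15] -> 40
  [36, 4, 30, 3, 1, 4, -39, 1] -> [36, 4, 30, 3, 1, -39] -> 35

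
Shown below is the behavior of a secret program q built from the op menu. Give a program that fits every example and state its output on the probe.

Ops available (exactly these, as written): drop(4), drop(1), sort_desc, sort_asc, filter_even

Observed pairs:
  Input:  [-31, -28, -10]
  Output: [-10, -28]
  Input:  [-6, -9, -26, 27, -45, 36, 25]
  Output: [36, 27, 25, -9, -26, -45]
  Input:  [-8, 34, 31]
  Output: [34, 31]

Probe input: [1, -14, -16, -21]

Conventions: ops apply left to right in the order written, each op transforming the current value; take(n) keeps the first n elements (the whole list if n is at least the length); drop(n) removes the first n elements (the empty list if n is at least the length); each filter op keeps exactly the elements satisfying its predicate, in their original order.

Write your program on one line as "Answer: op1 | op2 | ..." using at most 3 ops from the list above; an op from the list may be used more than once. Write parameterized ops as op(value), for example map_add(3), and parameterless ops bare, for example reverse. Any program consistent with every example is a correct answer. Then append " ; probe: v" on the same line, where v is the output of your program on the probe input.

drop(1) | sort_desc ; probe: [-14, -16, -21]

Check, running the answer program on each example:
  [-31, -28, -10] -> [-28, -10] -> [-10, -28]
  [-6, -9, -26, 27, -45, 36, 25] -> [-9, -26, 27, -45, 36, 25] -> [36, 27, 25, -9, -26, -45]
  [-8, 34, 31] -> [34, 31] -> [34, 31]
  probe: [1, -14, -16, -21] -> [-14, -16, -21] -> [-14, -16, -21]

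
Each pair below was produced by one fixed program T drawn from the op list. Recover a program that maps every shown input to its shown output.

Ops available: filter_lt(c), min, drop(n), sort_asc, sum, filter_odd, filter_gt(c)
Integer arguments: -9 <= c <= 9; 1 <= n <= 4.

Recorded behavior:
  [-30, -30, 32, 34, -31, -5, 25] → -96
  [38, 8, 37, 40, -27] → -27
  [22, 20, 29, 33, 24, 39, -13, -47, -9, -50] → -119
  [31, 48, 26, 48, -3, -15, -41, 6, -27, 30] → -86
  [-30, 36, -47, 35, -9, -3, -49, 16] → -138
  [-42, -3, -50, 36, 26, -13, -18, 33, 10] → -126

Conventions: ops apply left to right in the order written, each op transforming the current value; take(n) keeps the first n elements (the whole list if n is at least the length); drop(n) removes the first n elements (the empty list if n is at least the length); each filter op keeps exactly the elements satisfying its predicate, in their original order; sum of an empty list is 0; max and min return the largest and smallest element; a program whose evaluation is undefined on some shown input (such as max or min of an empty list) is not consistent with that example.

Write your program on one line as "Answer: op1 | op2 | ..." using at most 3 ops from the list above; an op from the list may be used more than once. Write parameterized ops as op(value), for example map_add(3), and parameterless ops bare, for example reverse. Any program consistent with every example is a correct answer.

filter_lt(6) | sum

Check, running the answer program on each example:
  [-30, -30, 32, 34, -31, -5, 25] -> [-30, -30, -31, -5] -> -96
  [38, 8, 37, 40, -27] -> [-27] -> -27
  [22, 20, 29, 33, 24, 39, -13, -47, -9, -50] -> [-13, -47, -9, -50] -> -119
  [31, 48, 26, 48, -3, -15, -41, 6, -27, 30] -> [-3, -15, -41, -27] -> -86
  [-30, 36, -47, 35, -9, -3, -49, 16] -> [-30, -47, -9, -3, -49] -> -138
  [-42, -3, -50, 36, 26, -13, -18, 33, 10] -> [-42, -3, -50, -13, -18] -> -126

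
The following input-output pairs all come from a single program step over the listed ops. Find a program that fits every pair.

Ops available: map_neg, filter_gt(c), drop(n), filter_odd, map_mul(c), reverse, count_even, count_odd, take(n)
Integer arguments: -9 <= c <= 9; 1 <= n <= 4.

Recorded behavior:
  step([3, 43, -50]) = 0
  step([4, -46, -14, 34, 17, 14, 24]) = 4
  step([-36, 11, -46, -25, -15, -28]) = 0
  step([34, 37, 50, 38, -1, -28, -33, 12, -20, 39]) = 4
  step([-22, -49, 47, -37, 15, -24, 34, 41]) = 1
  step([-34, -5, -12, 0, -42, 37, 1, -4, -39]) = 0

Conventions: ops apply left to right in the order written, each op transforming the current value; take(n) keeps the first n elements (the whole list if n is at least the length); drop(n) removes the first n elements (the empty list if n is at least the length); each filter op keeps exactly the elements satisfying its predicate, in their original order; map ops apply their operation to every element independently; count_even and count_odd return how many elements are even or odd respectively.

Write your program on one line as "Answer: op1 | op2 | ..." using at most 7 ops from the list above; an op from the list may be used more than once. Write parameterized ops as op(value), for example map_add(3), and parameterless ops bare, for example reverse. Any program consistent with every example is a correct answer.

map_mul(3) | map_neg | map_mul(9) | map_neg | filter_gt(6) | count_even

Check, running the answer program on each example:
  [3, 43, -50] -> [9, 129, -150] -> [-9, -129, 150] -> [-81, -1161, 1350] -> [81, 1161, -1350] -> [81, 1161] -> 0
  [4, -46, -14, 34, 17, 14, 24] -> [12, -138, -42, 102, 51, 42, 72] -> [-12, 138, 42, -102, -51, -42, -72] -> [-108, 1242, 378, -918, -459, -378, -648] -> [108, -1242, -378, 918, 459, 378, 648] -> [108, 918, 459, 378, 648] -> 4
  [-36, 11, -46, -25, -15, -28] -> [-108, 33, -138, -75, -45, -84] -> [108, -33, 138, 75, 45, 84] -> [972, -297, 1242, 675, 405, 756] -> [-972, 297, -1242, -675, -405, -756] -> [297] -> 0
  [34, 37, 50, 38, -1, -28, -33, 12, -20, 39] -> [102, 111, 150, 114, -3, -84, -99, 36, -60, 117] -> [-102, -111, -150, -114, 3, 84, 99, -36, 60, -117] -> [-918, -999, -1350, -1026, 27, 756, 891, -324, 540, -1053] -> [918, 999, 1350, 1026, -27, -756, -891, 324, -540, 1053] -> [918, 999, 1350, 1026, 324, 1053] -> 4
  [-22, -49, 47, -37, 15, -24, 34, 41] -> [-66, -147, 141, -111, 45, -72, 102, 123] -> [66, 147, -141, 111, -45, 72, -102, -123] -> [594, 1323, -1269, 999, -405, 648, -918, -1107] -> [-594, -1323, 1269, -999, 405, -648, 918, 1107] -> [1269, 405, 918, 1107] -> 1
  [-34, -5, -12, 0, -42, 37, 1, -4, -39] -> [-102, -15, -36, 0, -126, 111, 3, -12, -117] -> [102, 15, 36, 0, 126, -111, -3, 12, 117] -> [918, 135, 324, 0, 1134, -999, -27, 108, 1053] -> [-918, -135, -324, 0, -1134, 999, 27, -108, -1053] -> [999, 27] -> 0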